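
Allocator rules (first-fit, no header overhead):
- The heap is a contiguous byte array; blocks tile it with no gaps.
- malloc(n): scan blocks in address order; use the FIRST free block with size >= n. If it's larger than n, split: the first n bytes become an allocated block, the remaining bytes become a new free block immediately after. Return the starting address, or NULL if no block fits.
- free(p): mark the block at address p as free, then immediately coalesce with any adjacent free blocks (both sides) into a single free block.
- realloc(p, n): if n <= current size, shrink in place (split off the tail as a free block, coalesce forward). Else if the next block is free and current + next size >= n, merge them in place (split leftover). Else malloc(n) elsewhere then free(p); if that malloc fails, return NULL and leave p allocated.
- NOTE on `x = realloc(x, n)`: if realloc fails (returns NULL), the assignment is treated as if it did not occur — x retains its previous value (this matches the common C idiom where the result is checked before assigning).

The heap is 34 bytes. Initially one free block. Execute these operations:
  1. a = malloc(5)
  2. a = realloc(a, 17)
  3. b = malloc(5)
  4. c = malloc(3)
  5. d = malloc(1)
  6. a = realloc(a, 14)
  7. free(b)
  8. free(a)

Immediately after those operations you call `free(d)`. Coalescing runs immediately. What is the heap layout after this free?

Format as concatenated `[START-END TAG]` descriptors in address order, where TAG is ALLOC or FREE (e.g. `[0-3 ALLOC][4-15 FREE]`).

Answer: [0-21 FREE][22-24 ALLOC][25-33 FREE]

Derivation:
Op 1: a = malloc(5) -> a = 0; heap: [0-4 ALLOC][5-33 FREE]
Op 2: a = realloc(a, 17) -> a = 0; heap: [0-16 ALLOC][17-33 FREE]
Op 3: b = malloc(5) -> b = 17; heap: [0-16 ALLOC][17-21 ALLOC][22-33 FREE]
Op 4: c = malloc(3) -> c = 22; heap: [0-16 ALLOC][17-21 ALLOC][22-24 ALLOC][25-33 FREE]
Op 5: d = malloc(1) -> d = 25; heap: [0-16 ALLOC][17-21 ALLOC][22-24 ALLOC][25-25 ALLOC][26-33 FREE]
Op 6: a = realloc(a, 14) -> a = 0; heap: [0-13 ALLOC][14-16 FREE][17-21 ALLOC][22-24 ALLOC][25-25 ALLOC][26-33 FREE]
Op 7: free(b) -> (freed b); heap: [0-13 ALLOC][14-21 FREE][22-24 ALLOC][25-25 ALLOC][26-33 FREE]
Op 8: free(a) -> (freed a); heap: [0-21 FREE][22-24 ALLOC][25-25 ALLOC][26-33 FREE]
free(d): d = 25 -> block [25-25 ALLOC]; mark free, coalesce with adjacent free neighbors -> [0-21 FREE][22-24 ALLOC][25-33 FREE]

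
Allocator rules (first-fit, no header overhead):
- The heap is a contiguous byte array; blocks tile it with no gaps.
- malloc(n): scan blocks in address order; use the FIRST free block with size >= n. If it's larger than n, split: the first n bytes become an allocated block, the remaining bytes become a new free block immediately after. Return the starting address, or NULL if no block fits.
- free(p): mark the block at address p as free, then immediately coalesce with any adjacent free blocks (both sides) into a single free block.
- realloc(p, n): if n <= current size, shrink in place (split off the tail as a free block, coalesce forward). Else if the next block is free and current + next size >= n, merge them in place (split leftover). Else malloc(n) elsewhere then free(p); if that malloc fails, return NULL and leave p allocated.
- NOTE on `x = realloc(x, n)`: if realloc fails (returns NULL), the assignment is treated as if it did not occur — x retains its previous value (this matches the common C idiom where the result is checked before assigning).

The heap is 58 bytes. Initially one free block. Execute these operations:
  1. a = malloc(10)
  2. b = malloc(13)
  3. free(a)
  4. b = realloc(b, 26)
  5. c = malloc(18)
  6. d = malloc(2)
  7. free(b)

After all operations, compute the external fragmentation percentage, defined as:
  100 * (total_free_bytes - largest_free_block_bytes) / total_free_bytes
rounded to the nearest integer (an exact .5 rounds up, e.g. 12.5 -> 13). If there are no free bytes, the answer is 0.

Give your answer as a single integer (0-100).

Answer: 11

Derivation:
Op 1: a = malloc(10) -> a = 0; heap: [0-9 ALLOC][10-57 FREE]
Op 2: b = malloc(13) -> b = 10; heap: [0-9 ALLOC][10-22 ALLOC][23-57 FREE]
Op 3: free(a) -> (freed a); heap: [0-9 FREE][10-22 ALLOC][23-57 FREE]
Op 4: b = realloc(b, 26) -> b = 10; heap: [0-9 FREE][10-35 ALLOC][36-57 FREE]
Op 5: c = malloc(18) -> c = 36; heap: [0-9 FREE][10-35 ALLOC][36-53 ALLOC][54-57 FREE]
Op 6: d = malloc(2) -> d = 0; heap: [0-1 ALLOC][2-9 FREE][10-35 ALLOC][36-53 ALLOC][54-57 FREE]
Op 7: free(b) -> (freed b); heap: [0-1 ALLOC][2-35 FREE][36-53 ALLOC][54-57 FREE]
Free blocks: [34 4] total_free=38 largest=34 -> 100*(38-34)/38 = 400/38 ≈ 10.526 -> rounds to 11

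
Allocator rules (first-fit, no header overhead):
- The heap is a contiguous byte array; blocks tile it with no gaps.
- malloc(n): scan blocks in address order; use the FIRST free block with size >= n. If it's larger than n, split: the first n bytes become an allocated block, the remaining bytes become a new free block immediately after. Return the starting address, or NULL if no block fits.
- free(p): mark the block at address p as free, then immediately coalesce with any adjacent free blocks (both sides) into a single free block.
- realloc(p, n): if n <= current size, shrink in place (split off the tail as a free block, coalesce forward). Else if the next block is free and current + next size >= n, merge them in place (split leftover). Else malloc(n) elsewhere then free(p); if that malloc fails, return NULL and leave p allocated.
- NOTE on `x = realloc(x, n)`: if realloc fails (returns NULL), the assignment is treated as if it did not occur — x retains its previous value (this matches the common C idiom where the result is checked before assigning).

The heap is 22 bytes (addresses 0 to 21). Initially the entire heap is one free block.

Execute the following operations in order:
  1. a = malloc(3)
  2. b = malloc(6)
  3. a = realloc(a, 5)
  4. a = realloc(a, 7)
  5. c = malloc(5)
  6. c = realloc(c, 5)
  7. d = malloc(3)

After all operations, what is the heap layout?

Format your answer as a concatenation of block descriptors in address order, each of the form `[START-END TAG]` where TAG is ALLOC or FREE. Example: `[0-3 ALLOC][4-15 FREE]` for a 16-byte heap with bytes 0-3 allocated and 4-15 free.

Answer: [0-2 ALLOC][3-8 ALLOC][9-15 ALLOC][16-20 ALLOC][21-21 FREE]

Derivation:
Op 1: a = malloc(3) -> a = 0; heap: [0-2 ALLOC][3-21 FREE]
Op 2: b = malloc(6) -> b = 3; heap: [0-2 ALLOC][3-8 ALLOC][9-21 FREE]
Op 3: a = realloc(a, 5) -> a = 9; heap: [0-2 FREE][3-8 ALLOC][9-13 ALLOC][14-21 FREE]
Op 4: a = realloc(a, 7) -> a = 9; heap: [0-2 FREE][3-8 ALLOC][9-15 ALLOC][16-21 FREE]
Op 5: c = malloc(5) -> c = 16; heap: [0-2 FREE][3-8 ALLOC][9-15 ALLOC][16-20 ALLOC][21-21 FREE]
Op 6: c = realloc(c, 5) -> c = 16; heap: [0-2 FREE][3-8 ALLOC][9-15 ALLOC][16-20 ALLOC][21-21 FREE]
Op 7: d = malloc(3) -> d = 0; heap: [0-2 ALLOC][3-8 ALLOC][9-15 ALLOC][16-20 ALLOC][21-21 FREE]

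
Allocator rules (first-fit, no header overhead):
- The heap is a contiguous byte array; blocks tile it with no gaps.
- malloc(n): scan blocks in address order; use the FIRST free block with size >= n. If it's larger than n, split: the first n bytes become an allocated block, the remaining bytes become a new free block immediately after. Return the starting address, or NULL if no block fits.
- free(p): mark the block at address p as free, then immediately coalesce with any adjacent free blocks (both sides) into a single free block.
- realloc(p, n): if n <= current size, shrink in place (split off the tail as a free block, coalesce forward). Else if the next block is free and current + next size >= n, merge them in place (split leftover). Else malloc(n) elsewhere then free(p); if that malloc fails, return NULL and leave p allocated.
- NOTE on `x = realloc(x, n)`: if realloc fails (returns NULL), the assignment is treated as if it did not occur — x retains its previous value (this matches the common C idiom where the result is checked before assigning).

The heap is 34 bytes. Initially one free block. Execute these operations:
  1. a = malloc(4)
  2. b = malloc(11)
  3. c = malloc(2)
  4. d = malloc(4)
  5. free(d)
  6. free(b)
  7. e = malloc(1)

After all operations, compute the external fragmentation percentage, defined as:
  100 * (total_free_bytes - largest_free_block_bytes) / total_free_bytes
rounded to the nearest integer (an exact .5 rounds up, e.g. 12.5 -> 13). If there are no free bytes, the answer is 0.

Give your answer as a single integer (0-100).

Op 1: a = malloc(4) -> a = 0; heap: [0-3 ALLOC][4-33 FREE]
Op 2: b = malloc(11) -> b = 4; heap: [0-3 ALLOC][4-14 ALLOC][15-33 FREE]
Op 3: c = malloc(2) -> c = 15; heap: [0-3 ALLOC][4-14 ALLOC][15-16 ALLOC][17-33 FREE]
Op 4: d = malloc(4) -> d = 17; heap: [0-3 ALLOC][4-14 ALLOC][15-16 ALLOC][17-20 ALLOC][21-33 FREE]
Op 5: free(d) -> (freed d); heap: [0-3 ALLOC][4-14 ALLOC][15-16 ALLOC][17-33 FREE]
Op 6: free(b) -> (freed b); heap: [0-3 ALLOC][4-14 FREE][15-16 ALLOC][17-33 FREE]
Op 7: e = malloc(1) -> e = 4; heap: [0-3 ALLOC][4-4 ALLOC][5-14 FREE][15-16 ALLOC][17-33 FREE]
Free blocks: [10 17] total_free=27 largest=17 -> 100*(27-17)/27 = 1000/27 ≈ 37.037 -> rounds to 37

Answer: 37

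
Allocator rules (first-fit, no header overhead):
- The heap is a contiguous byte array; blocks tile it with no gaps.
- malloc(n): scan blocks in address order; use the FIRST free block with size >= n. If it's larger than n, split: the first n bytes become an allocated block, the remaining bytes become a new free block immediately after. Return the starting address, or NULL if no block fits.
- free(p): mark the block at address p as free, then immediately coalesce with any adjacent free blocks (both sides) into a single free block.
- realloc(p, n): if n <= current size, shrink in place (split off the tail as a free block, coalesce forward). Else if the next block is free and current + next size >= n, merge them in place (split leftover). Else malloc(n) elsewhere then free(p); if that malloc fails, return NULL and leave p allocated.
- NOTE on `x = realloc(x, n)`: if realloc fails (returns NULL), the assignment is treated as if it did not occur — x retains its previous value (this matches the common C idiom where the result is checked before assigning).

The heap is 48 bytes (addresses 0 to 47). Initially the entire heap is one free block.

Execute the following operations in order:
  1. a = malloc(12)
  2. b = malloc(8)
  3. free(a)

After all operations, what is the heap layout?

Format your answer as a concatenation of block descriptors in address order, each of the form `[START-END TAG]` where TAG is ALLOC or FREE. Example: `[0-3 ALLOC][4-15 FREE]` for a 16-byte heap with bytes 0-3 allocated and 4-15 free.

Op 1: a = malloc(12) -> a = 0; heap: [0-11 ALLOC][12-47 FREE]
Op 2: b = malloc(8) -> b = 12; heap: [0-11 ALLOC][12-19 ALLOC][20-47 FREE]
Op 3: free(a) -> (freed a); heap: [0-11 FREE][12-19 ALLOC][20-47 FREE]

Answer: [0-11 FREE][12-19 ALLOC][20-47 FREE]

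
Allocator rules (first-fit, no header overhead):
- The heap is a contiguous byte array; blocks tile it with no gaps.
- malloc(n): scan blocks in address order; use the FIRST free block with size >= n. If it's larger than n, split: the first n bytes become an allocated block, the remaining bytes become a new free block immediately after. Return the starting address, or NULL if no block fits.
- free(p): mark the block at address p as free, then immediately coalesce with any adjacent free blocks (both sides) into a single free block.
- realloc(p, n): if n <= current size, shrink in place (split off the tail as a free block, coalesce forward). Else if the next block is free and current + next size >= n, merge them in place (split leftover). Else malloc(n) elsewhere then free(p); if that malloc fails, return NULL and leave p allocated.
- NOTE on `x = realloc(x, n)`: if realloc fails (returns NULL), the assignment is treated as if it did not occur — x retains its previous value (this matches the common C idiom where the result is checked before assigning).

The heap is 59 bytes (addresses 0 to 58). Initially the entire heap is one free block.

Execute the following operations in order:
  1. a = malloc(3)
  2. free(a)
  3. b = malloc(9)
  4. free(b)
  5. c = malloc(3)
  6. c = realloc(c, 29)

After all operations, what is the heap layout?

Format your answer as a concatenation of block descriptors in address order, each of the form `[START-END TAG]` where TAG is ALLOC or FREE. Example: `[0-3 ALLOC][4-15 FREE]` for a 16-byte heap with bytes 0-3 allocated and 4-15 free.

Answer: [0-28 ALLOC][29-58 FREE]

Derivation:
Op 1: a = malloc(3) -> a = 0; heap: [0-2 ALLOC][3-58 FREE]
Op 2: free(a) -> (freed a); heap: [0-58 FREE]
Op 3: b = malloc(9) -> b = 0; heap: [0-8 ALLOC][9-58 FREE]
Op 4: free(b) -> (freed b); heap: [0-58 FREE]
Op 5: c = malloc(3) -> c = 0; heap: [0-2 ALLOC][3-58 FREE]
Op 6: c = realloc(c, 29) -> c = 0; heap: [0-28 ALLOC][29-58 FREE]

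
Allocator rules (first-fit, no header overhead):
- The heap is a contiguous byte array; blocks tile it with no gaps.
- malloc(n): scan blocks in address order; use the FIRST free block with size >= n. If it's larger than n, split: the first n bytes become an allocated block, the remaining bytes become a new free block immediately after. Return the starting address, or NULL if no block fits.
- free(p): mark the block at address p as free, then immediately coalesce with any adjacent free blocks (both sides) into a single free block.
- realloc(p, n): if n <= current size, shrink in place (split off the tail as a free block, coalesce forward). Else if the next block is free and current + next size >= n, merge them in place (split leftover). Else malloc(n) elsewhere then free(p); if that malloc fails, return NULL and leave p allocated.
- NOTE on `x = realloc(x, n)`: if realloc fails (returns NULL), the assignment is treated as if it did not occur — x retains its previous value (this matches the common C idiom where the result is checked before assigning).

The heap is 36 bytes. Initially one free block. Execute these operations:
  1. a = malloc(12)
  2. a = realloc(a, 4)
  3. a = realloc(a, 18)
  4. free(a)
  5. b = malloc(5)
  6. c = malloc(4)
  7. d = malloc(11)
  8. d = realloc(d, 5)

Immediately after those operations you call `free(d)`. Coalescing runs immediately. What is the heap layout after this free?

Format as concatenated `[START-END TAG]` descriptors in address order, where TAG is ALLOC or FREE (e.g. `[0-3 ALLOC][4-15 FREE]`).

Op 1: a = malloc(12) -> a = 0; heap: [0-11 ALLOC][12-35 FREE]
Op 2: a = realloc(a, 4) -> a = 0; heap: [0-3 ALLOC][4-35 FREE]
Op 3: a = realloc(a, 18) -> a = 0; heap: [0-17 ALLOC][18-35 FREE]
Op 4: free(a) -> (freed a); heap: [0-35 FREE]
Op 5: b = malloc(5) -> b = 0; heap: [0-4 ALLOC][5-35 FREE]
Op 6: c = malloc(4) -> c = 5; heap: [0-4 ALLOC][5-8 ALLOC][9-35 FREE]
Op 7: d = malloc(11) -> d = 9; heap: [0-4 ALLOC][5-8 ALLOC][9-19 ALLOC][20-35 FREE]
Op 8: d = realloc(d, 5) -> d = 9; heap: [0-4 ALLOC][5-8 ALLOC][9-13 ALLOC][14-35 FREE]
free(d): d = 9 -> block [9-13 ALLOC]; mark free, coalesce with adjacent free neighbors -> [0-4 ALLOC][5-8 ALLOC][9-35 FREE]

Answer: [0-4 ALLOC][5-8 ALLOC][9-35 FREE]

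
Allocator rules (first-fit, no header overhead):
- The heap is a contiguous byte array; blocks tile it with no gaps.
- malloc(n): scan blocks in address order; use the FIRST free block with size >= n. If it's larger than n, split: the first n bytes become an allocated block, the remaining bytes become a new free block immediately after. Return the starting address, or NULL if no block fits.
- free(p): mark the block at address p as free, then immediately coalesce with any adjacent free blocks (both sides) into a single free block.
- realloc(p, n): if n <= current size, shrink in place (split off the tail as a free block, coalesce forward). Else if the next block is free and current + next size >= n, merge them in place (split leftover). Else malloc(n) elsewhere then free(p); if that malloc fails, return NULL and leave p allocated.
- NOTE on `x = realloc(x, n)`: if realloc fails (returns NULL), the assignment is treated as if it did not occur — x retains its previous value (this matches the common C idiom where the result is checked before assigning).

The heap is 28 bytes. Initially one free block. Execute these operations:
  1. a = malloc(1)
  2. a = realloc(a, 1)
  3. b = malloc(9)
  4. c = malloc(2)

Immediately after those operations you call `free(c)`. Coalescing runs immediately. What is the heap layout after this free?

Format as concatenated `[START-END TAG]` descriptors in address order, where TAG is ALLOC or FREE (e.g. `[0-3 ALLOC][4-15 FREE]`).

Answer: [0-0 ALLOC][1-9 ALLOC][10-27 FREE]

Derivation:
Op 1: a = malloc(1) -> a = 0; heap: [0-0 ALLOC][1-27 FREE]
Op 2: a = realloc(a, 1) -> a = 0; heap: [0-0 ALLOC][1-27 FREE]
Op 3: b = malloc(9) -> b = 1; heap: [0-0 ALLOC][1-9 ALLOC][10-27 FREE]
Op 4: c = malloc(2) -> c = 10; heap: [0-0 ALLOC][1-9 ALLOC][10-11 ALLOC][12-27 FREE]
free(c): c = 10 -> block [10-11 ALLOC]; mark free, coalesce with adjacent free neighbors -> [0-0 ALLOC][1-9 ALLOC][10-27 FREE]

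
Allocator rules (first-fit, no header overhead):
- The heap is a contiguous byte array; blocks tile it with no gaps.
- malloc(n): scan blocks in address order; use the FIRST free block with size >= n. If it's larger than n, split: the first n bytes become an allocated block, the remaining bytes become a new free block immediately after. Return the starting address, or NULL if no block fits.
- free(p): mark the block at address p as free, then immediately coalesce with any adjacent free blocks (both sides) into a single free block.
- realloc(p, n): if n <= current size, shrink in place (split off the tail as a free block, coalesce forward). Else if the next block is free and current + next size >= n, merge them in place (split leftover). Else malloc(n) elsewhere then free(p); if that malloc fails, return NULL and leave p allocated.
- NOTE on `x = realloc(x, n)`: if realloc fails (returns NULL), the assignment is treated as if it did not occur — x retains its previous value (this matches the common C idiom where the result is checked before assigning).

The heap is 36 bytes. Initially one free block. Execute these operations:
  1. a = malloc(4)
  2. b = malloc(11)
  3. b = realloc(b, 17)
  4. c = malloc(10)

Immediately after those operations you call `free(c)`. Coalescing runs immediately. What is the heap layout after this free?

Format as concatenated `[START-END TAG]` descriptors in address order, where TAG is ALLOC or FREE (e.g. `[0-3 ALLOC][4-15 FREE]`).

Answer: [0-3 ALLOC][4-20 ALLOC][21-35 FREE]

Derivation:
Op 1: a = malloc(4) -> a = 0; heap: [0-3 ALLOC][4-35 FREE]
Op 2: b = malloc(11) -> b = 4; heap: [0-3 ALLOC][4-14 ALLOC][15-35 FREE]
Op 3: b = realloc(b, 17) -> b = 4; heap: [0-3 ALLOC][4-20 ALLOC][21-35 FREE]
Op 4: c = malloc(10) -> c = 21; heap: [0-3 ALLOC][4-20 ALLOC][21-30 ALLOC][31-35 FREE]
free(c): c = 21 -> block [21-30 ALLOC]; mark free, coalesce with adjacent free neighbors -> [0-3 ALLOC][4-20 ALLOC][21-35 FREE]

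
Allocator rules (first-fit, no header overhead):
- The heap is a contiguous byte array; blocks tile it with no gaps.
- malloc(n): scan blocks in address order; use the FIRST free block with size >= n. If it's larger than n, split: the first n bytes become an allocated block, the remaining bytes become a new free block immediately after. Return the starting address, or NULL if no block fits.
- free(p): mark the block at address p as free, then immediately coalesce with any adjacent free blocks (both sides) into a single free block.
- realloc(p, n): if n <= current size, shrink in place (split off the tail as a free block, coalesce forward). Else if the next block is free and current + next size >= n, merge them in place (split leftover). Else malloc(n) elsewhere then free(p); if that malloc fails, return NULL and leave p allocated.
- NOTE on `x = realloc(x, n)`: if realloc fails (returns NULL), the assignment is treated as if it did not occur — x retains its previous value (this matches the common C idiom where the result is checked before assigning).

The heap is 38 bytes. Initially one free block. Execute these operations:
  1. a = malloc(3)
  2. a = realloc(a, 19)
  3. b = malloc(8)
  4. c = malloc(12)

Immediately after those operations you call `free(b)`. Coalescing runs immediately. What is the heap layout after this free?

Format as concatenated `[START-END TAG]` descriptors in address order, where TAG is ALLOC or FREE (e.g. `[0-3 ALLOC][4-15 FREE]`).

Op 1: a = malloc(3) -> a = 0; heap: [0-2 ALLOC][3-37 FREE]
Op 2: a = realloc(a, 19) -> a = 0; heap: [0-18 ALLOC][19-37 FREE]
Op 3: b = malloc(8) -> b = 19; heap: [0-18 ALLOC][19-26 ALLOC][27-37 FREE]
Op 4: c = malloc(12) -> c = NULL; heap: [0-18 ALLOC][19-26 ALLOC][27-37 FREE]
free(b): b = 19 -> block [19-26 ALLOC]; mark free, coalesce with adjacent free neighbors -> [0-18 ALLOC][19-37 FREE]

Answer: [0-18 ALLOC][19-37 FREE]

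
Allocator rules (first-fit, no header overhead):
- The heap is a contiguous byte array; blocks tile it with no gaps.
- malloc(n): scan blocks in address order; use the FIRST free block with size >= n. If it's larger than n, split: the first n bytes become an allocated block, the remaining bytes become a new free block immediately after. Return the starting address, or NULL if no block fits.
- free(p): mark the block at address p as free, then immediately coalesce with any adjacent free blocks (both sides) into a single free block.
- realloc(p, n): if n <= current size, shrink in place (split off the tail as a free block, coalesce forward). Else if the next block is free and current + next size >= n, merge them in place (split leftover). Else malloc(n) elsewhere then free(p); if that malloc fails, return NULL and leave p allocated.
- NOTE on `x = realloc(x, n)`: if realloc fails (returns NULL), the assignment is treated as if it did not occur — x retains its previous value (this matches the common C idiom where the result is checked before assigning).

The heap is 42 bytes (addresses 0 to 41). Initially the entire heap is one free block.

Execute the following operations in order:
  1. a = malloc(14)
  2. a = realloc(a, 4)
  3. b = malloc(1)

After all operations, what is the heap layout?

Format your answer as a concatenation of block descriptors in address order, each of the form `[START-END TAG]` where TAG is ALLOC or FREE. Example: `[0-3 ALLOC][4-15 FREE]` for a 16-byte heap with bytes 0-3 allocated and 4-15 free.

Op 1: a = malloc(14) -> a = 0; heap: [0-13 ALLOC][14-41 FREE]
Op 2: a = realloc(a, 4) -> a = 0; heap: [0-3 ALLOC][4-41 FREE]
Op 3: b = malloc(1) -> b = 4; heap: [0-3 ALLOC][4-4 ALLOC][5-41 FREE]

Answer: [0-3 ALLOC][4-4 ALLOC][5-41 FREE]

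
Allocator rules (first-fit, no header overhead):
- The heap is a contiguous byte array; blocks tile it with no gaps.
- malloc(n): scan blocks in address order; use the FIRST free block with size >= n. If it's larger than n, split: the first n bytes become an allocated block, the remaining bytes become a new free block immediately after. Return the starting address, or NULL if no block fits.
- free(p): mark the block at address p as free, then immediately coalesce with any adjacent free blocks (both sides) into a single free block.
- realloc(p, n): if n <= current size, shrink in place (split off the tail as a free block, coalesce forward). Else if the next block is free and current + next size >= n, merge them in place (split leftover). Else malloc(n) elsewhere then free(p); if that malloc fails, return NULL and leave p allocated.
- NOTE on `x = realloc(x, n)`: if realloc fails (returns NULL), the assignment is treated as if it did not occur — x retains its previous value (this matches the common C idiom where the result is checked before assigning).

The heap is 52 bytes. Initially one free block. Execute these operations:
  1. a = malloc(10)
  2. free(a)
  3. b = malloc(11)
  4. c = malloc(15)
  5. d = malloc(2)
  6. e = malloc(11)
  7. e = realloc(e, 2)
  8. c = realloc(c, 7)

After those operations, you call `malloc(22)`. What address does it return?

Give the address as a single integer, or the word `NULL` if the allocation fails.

Op 1: a = malloc(10) -> a = 0; heap: [0-9 ALLOC][10-51 FREE]
Op 2: free(a) -> (freed a); heap: [0-51 FREE]
Op 3: b = malloc(11) -> b = 0; heap: [0-10 ALLOC][11-51 FREE]
Op 4: c = malloc(15) -> c = 11; heap: [0-10 ALLOC][11-25 ALLOC][26-51 FREE]
Op 5: d = malloc(2) -> d = 26; heap: [0-10 ALLOC][11-25 ALLOC][26-27 ALLOC][28-51 FREE]
Op 6: e = malloc(11) -> e = 28; heap: [0-10 ALLOC][11-25 ALLOC][26-27 ALLOC][28-38 ALLOC][39-51 FREE]
Op 7: e = realloc(e, 2) -> e = 28; heap: [0-10 ALLOC][11-25 ALLOC][26-27 ALLOC][28-29 ALLOC][30-51 FREE]
Op 8: c = realloc(c, 7) -> c = 11; heap: [0-10 ALLOC][11-17 ALLOC][18-25 FREE][26-27 ALLOC][28-29 ALLOC][30-51 FREE]
malloc(22): first-fit scan over [0-10 ALLOC][11-17 ALLOC][18-25 FREE][26-27 ALLOC][28-29 ALLOC][30-51 FREE] -> 30

Answer: 30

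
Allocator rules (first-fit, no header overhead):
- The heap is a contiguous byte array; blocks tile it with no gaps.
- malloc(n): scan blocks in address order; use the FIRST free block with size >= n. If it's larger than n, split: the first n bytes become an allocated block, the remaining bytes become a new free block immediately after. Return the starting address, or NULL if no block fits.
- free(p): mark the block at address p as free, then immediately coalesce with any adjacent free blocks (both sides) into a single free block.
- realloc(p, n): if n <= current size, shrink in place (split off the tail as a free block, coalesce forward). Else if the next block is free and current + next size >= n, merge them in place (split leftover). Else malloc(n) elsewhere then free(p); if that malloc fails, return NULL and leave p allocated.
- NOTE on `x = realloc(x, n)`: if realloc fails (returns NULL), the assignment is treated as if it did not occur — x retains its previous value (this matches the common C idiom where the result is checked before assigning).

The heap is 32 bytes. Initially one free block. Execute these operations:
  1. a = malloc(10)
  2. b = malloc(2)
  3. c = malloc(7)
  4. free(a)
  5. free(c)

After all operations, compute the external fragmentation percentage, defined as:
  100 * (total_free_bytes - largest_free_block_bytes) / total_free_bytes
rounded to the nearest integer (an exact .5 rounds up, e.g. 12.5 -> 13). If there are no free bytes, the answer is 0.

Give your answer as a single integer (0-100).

Op 1: a = malloc(10) -> a = 0; heap: [0-9 ALLOC][10-31 FREE]
Op 2: b = malloc(2) -> b = 10; heap: [0-9 ALLOC][10-11 ALLOC][12-31 FREE]
Op 3: c = malloc(7) -> c = 12; heap: [0-9 ALLOC][10-11 ALLOC][12-18 ALLOC][19-31 FREE]
Op 4: free(a) -> (freed a); heap: [0-9 FREE][10-11 ALLOC][12-18 ALLOC][19-31 FREE]
Op 5: free(c) -> (freed c); heap: [0-9 FREE][10-11 ALLOC][12-31 FREE]
Free blocks: [10 20] total_free=30 largest=20 -> 100*(30-20)/30 = 1000/30 ≈ 33.333 -> rounds to 33

Answer: 33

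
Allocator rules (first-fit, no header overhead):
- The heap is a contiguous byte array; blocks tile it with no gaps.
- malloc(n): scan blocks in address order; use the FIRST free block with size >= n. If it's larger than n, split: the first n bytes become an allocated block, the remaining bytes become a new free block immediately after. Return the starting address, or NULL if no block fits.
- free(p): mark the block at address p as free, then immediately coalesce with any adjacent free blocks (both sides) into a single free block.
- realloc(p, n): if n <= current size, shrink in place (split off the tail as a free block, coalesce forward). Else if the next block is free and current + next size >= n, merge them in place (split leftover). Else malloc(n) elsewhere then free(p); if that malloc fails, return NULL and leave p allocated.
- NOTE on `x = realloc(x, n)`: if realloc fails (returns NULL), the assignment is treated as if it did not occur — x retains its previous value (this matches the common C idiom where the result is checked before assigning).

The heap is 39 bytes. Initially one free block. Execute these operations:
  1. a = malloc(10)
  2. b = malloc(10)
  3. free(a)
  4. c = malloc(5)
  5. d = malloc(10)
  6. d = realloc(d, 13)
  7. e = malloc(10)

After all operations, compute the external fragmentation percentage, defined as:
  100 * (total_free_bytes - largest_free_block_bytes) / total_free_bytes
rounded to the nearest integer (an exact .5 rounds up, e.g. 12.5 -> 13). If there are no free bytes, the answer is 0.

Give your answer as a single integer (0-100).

Answer: 45

Derivation:
Op 1: a = malloc(10) -> a = 0; heap: [0-9 ALLOC][10-38 FREE]
Op 2: b = malloc(10) -> b = 10; heap: [0-9 ALLOC][10-19 ALLOC][20-38 FREE]
Op 3: free(a) -> (freed a); heap: [0-9 FREE][10-19 ALLOC][20-38 FREE]
Op 4: c = malloc(5) -> c = 0; heap: [0-4 ALLOC][5-9 FREE][10-19 ALLOC][20-38 FREE]
Op 5: d = malloc(10) -> d = 20; heap: [0-4 ALLOC][5-9 FREE][10-19 ALLOC][20-29 ALLOC][30-38 FREE]
Op 6: d = realloc(d, 13) -> d = 20; heap: [0-4 ALLOC][5-9 FREE][10-19 ALLOC][20-32 ALLOC][33-38 FREE]
Op 7: e = malloc(10) -> e = NULL; heap: [0-4 ALLOC][5-9 FREE][10-19 ALLOC][20-32 ALLOC][33-38 FREE]
Free blocks: [5 6] total_free=11 largest=6 -> 100*(11-6)/11 = 500/11 ≈ 45.455 -> rounds to 45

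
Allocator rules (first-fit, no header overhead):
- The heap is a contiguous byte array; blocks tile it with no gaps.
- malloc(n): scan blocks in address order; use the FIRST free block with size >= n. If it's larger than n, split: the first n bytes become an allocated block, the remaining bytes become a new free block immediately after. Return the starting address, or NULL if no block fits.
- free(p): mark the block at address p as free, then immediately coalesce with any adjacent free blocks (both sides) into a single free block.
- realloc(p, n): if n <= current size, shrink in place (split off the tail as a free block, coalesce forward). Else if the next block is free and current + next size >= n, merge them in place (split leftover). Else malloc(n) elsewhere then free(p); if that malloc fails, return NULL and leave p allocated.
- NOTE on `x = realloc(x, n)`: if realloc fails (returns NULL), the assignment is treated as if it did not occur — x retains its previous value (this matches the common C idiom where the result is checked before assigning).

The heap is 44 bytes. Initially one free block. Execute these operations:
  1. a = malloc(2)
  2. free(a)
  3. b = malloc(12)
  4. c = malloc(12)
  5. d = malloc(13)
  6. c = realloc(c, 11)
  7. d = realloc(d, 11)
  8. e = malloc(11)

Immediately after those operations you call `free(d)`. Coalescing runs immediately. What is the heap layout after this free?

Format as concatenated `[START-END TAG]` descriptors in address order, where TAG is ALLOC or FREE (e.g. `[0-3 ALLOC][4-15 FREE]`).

Answer: [0-11 ALLOC][12-22 ALLOC][23-43 FREE]

Derivation:
Op 1: a = malloc(2) -> a = 0; heap: [0-1 ALLOC][2-43 FREE]
Op 2: free(a) -> (freed a); heap: [0-43 FREE]
Op 3: b = malloc(12) -> b = 0; heap: [0-11 ALLOC][12-43 FREE]
Op 4: c = malloc(12) -> c = 12; heap: [0-11 ALLOC][12-23 ALLOC][24-43 FREE]
Op 5: d = malloc(13) -> d = 24; heap: [0-11 ALLOC][12-23 ALLOC][24-36 ALLOC][37-43 FREE]
Op 6: c = realloc(c, 11) -> c = 12; heap: [0-11 ALLOC][12-22 ALLOC][23-23 FREE][24-36 ALLOC][37-43 FREE]
Op 7: d = realloc(d, 11) -> d = 24; heap: [0-11 ALLOC][12-22 ALLOC][23-23 FREE][24-34 ALLOC][35-43 FREE]
Op 8: e = malloc(11) -> e = NULL; heap: [0-11 ALLOC][12-22 ALLOC][23-23 FREE][24-34 ALLOC][35-43 FREE]
free(d): d = 24 -> block [24-34 ALLOC]; mark free, coalesce with adjacent free neighbors -> [0-11 ALLOC][12-22 ALLOC][23-43 FREE]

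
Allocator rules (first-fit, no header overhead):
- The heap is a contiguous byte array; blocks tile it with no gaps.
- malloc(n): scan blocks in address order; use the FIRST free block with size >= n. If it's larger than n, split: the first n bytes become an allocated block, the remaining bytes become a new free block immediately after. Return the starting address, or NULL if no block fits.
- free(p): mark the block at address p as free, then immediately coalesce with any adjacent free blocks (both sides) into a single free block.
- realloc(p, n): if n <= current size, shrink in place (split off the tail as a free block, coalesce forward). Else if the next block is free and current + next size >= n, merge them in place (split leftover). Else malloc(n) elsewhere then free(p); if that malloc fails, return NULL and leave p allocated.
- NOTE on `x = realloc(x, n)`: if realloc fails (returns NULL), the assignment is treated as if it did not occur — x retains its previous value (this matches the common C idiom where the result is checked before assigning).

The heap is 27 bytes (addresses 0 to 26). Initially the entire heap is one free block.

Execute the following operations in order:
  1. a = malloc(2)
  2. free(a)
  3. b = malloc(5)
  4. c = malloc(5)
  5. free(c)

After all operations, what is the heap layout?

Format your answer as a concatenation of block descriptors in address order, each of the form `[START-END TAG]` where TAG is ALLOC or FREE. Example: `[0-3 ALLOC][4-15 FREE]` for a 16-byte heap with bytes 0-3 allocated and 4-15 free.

Answer: [0-4 ALLOC][5-26 FREE]

Derivation:
Op 1: a = malloc(2) -> a = 0; heap: [0-1 ALLOC][2-26 FREE]
Op 2: free(a) -> (freed a); heap: [0-26 FREE]
Op 3: b = malloc(5) -> b = 0; heap: [0-4 ALLOC][5-26 FREE]
Op 4: c = malloc(5) -> c = 5; heap: [0-4 ALLOC][5-9 ALLOC][10-26 FREE]
Op 5: free(c) -> (freed c); heap: [0-4 ALLOC][5-26 FREE]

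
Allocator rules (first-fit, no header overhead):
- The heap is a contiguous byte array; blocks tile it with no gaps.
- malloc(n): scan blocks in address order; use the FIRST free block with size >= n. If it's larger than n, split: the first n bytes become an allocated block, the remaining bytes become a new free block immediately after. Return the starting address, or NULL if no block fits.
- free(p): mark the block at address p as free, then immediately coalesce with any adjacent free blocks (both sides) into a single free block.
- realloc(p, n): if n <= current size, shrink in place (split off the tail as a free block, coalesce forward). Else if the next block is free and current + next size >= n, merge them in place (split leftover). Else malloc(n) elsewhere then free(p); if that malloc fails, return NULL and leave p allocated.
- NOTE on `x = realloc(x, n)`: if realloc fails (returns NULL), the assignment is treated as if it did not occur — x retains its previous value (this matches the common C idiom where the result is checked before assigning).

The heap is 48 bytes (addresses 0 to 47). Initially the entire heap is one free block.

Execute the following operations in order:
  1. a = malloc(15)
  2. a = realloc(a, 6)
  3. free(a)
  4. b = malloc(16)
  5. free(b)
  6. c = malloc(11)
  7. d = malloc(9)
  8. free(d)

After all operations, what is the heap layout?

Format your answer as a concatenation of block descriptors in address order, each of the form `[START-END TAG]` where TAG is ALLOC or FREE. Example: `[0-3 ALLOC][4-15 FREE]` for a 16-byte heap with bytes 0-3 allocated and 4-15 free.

Answer: [0-10 ALLOC][11-47 FREE]

Derivation:
Op 1: a = malloc(15) -> a = 0; heap: [0-14 ALLOC][15-47 FREE]
Op 2: a = realloc(a, 6) -> a = 0; heap: [0-5 ALLOC][6-47 FREE]
Op 3: free(a) -> (freed a); heap: [0-47 FREE]
Op 4: b = malloc(16) -> b = 0; heap: [0-15 ALLOC][16-47 FREE]
Op 5: free(b) -> (freed b); heap: [0-47 FREE]
Op 6: c = malloc(11) -> c = 0; heap: [0-10 ALLOC][11-47 FREE]
Op 7: d = malloc(9) -> d = 11; heap: [0-10 ALLOC][11-19 ALLOC][20-47 FREE]
Op 8: free(d) -> (freed d); heap: [0-10 ALLOC][11-47 FREE]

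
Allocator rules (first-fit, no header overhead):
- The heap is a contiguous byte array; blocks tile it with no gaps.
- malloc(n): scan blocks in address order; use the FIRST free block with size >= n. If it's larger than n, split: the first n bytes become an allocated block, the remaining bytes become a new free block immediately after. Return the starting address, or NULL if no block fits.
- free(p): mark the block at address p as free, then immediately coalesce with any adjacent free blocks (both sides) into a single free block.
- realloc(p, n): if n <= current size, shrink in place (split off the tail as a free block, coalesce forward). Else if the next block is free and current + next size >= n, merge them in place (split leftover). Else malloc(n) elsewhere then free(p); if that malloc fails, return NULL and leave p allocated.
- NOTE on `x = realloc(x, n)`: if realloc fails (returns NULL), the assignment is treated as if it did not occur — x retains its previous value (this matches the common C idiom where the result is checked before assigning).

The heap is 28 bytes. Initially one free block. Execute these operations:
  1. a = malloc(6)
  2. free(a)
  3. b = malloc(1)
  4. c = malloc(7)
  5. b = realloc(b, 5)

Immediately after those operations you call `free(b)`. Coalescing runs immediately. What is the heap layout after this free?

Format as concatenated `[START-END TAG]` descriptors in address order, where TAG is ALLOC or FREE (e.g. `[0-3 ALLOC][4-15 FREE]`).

Answer: [0-0 FREE][1-7 ALLOC][8-27 FREE]

Derivation:
Op 1: a = malloc(6) -> a = 0; heap: [0-5 ALLOC][6-27 FREE]
Op 2: free(a) -> (freed a); heap: [0-27 FREE]
Op 3: b = malloc(1) -> b = 0; heap: [0-0 ALLOC][1-27 FREE]
Op 4: c = malloc(7) -> c = 1; heap: [0-0 ALLOC][1-7 ALLOC][8-27 FREE]
Op 5: b = realloc(b, 5) -> b = 8; heap: [0-0 FREE][1-7 ALLOC][8-12 ALLOC][13-27 FREE]
free(b): b = 8 -> block [8-12 ALLOC]; mark free, coalesce with adjacent free neighbors -> [0-0 FREE][1-7 ALLOC][8-27 FREE]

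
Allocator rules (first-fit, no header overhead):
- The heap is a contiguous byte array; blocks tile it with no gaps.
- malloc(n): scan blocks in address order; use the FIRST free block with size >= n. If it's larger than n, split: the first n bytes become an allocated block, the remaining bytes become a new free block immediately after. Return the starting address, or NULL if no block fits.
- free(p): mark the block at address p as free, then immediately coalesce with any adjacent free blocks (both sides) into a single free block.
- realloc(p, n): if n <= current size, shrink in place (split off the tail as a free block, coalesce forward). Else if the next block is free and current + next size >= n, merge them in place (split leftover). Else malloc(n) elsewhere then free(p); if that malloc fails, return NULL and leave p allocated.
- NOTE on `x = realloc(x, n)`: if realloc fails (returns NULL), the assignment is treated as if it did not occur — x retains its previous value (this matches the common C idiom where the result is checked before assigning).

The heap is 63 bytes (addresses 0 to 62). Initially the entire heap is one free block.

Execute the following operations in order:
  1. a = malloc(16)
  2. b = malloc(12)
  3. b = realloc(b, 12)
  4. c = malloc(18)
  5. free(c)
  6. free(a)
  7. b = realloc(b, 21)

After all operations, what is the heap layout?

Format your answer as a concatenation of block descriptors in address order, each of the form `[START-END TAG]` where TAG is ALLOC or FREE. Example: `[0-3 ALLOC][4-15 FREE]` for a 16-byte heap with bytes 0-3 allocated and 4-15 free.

Op 1: a = malloc(16) -> a = 0; heap: [0-15 ALLOC][16-62 FREE]
Op 2: b = malloc(12) -> b = 16; heap: [0-15 ALLOC][16-27 ALLOC][28-62 FREE]
Op 3: b = realloc(b, 12) -> b = 16; heap: [0-15 ALLOC][16-27 ALLOC][28-62 FREE]
Op 4: c = malloc(18) -> c = 28; heap: [0-15 ALLOC][16-27 ALLOC][28-45 ALLOC][46-62 FREE]
Op 5: free(c) -> (freed c); heap: [0-15 ALLOC][16-27 ALLOC][28-62 FREE]
Op 6: free(a) -> (freed a); heap: [0-15 FREE][16-27 ALLOC][28-62 FREE]
Op 7: b = realloc(b, 21) -> b = 16; heap: [0-15 FREE][16-36 ALLOC][37-62 FREE]

Answer: [0-15 FREE][16-36 ALLOC][37-62 FREE]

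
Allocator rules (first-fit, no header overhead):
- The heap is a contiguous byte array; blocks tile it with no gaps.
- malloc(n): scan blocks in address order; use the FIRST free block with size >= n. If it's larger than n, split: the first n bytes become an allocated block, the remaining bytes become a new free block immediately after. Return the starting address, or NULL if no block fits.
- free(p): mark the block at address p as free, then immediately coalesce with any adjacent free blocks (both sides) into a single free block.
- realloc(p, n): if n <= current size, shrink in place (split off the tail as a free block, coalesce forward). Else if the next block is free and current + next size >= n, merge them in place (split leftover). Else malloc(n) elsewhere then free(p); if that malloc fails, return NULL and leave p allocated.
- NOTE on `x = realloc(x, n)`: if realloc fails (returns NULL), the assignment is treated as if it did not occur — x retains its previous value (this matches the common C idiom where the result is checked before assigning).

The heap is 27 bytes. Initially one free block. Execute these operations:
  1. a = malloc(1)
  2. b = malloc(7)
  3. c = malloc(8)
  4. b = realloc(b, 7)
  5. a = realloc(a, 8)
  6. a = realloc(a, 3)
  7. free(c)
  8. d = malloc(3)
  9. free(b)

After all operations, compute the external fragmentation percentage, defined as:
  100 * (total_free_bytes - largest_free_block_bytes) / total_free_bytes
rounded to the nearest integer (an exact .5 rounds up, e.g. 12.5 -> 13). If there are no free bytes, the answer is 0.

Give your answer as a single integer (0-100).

Answer: 62

Derivation:
Op 1: a = malloc(1) -> a = 0; heap: [0-0 ALLOC][1-26 FREE]
Op 2: b = malloc(7) -> b = 1; heap: [0-0 ALLOC][1-7 ALLOC][8-26 FREE]
Op 3: c = malloc(8) -> c = 8; heap: [0-0 ALLOC][1-7 ALLOC][8-15 ALLOC][16-26 FREE]
Op 4: b = realloc(b, 7) -> b = 1; heap: [0-0 ALLOC][1-7 ALLOC][8-15 ALLOC][16-26 FREE]
Op 5: a = realloc(a, 8) -> a = 16; heap: [0-0 FREE][1-7 ALLOC][8-15 ALLOC][16-23 ALLOC][24-26 FREE]
Op 6: a = realloc(a, 3) -> a = 16; heap: [0-0 FREE][1-7 ALLOC][8-15 ALLOC][16-18 ALLOC][19-26 FREE]
Op 7: free(c) -> (freed c); heap: [0-0 FREE][1-7 ALLOC][8-15 FREE][16-18 ALLOC][19-26 FREE]
Op 8: d = malloc(3) -> d = 8; heap: [0-0 FREE][1-7 ALLOC][8-10 ALLOC][11-15 FREE][16-18 ALLOC][19-26 FREE]
Op 9: free(b) -> (freed b); heap: [0-7 FREE][8-10 ALLOC][11-15 FREE][16-18 ALLOC][19-26 FREE]
Free blocks: [8 5 8] total_free=21 largest=8 -> 100*(21-8)/21 = 1300/21 ≈ 61.905 -> rounds to 62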